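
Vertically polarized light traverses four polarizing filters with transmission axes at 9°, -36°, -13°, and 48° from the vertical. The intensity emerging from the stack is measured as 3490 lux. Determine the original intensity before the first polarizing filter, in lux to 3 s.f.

I₀ ≈ 3.59e4 lux

I₁ = I₀ cos²(9° − 0°) = I₀ cos²(9°) = 0.9755 I₀.
I₂ = I₁ cos²(-36° − 9°) = 0.9755 I₀ · cos²(45°) = 0.4878 I₀.
I₃ = I₂ cos²(-13° + 36°) = 0.4878 I₀ · cos²(23°) = 0.4133 I₀.
I₄ = I₃ cos²(48° + 13°) = 0.4133 I₀ · cos²(61°) = 0.09714 I₀.
So 3490 lux = 0.09714 I₀, giving I₀ = 3490/0.09714 = 3.593e+04 lux.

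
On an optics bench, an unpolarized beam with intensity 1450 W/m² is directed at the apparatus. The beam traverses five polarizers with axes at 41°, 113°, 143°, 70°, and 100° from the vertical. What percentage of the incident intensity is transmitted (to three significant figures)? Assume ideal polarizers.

Unpolarized light through the first polarizer → I₁ = 1450 W/m²/2 = 725 W/m², polarized at 41°.
I₂ = I₁ · cos²(72°) = 725 · 0.09549 = 69.23 W/m².
I₃ = I₂ · cos²(30°) = 69.23 · 0.75 = 51.92 W/m².
I₄ = I₃ · cos²(73°) = 51.92 · 0.08548 = 4.438 W/m².
I₅ = I₄ · cos²(30°) = 4.438 · 0.75 = 3.329 W/m².
That is 0.2296% of the incident intensity.

≈ 0.230%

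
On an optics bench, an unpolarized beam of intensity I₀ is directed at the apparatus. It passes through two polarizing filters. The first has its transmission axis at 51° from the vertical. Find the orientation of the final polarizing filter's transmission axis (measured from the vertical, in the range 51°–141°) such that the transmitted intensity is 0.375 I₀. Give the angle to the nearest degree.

θ ≈ 81°

Unpolarized light through the first polarizer → I₁ = ½ I₀, now polarized at 51°.
Need I₂/I₀ = 0.375, so cos²(θ − 51°) = 0.375 / 0.5 = 0.75.
θ − 51° = arccos(√0.75) = 30.0°, giving θ ≈ 51 + 30.0 = 81.0°.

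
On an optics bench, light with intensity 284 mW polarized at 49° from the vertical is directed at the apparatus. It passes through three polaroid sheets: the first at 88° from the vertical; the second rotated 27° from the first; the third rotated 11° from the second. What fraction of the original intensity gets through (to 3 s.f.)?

I/I₀ ≈ 0.462

I₁ = 284 mW · cos²(39°) = 171.5 mW.
I₂ = I₁ · cos²(27°) = 171.5 · 0.7939 = 136.2 mW.
I₃ = I₂ · cos²(11°) = 136.2 · 0.9636 = 131.2 mW.
Transmitted fraction = 0.462.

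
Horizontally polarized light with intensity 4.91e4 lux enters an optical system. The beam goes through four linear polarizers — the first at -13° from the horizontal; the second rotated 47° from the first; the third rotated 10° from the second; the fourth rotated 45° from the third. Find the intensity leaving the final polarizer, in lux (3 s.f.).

I₁ = 4.91e4 lux · cos²(13°) = 4.662e+04 lux.
I₂ = I₁ · cos²(47°) = 4.662e+04 · 0.4651 = 2.168e+04 lux.
I₃ = I₂ · cos²(10°) = 2.168e+04 · 0.9698 = 2.103e+04 lux.
I₄ = I₃ · cos²(45°) = 2.103e+04 · 0.5 = 1.051e+04 lux.

I ≈ 1.05e4 lux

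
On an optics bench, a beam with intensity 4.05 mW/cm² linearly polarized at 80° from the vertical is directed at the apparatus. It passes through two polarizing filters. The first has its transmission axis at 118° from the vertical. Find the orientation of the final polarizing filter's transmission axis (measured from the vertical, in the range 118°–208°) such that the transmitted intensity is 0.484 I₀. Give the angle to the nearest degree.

θ ≈ 146°

I₁ = I₀ cos²(118° − 80°) = I₀ cos²(38°) = 0.621 I₀.
Need I₂/I₀ = 0.484, so cos²(θ − 118°) = 0.484 / 0.621 = 0.7794.
θ − 118° = arccos(√0.7794) = 28.0°, giving θ ≈ 118 + 28.0 = 146.0°.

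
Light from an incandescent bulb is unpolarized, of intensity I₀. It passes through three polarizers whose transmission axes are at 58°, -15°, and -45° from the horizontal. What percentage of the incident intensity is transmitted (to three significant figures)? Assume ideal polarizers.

≈ 3.21%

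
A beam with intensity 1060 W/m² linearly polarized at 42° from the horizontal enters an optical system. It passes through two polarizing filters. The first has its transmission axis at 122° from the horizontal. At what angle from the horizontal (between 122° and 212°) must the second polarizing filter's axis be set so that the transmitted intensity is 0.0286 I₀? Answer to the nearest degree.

I₁ = I₀ cos²(122° − 42°) = I₀ cos²(80°) = 0.03015 I₀.
Need I₂/I₀ = 0.0286, so cos²(θ − 122°) = 0.0286 / 0.03015 = 0.9485.
θ − 122° = arccos(√0.9485) = 13.1°, giving θ ≈ 122 + 13.1 = 135.1°.

θ ≈ 135°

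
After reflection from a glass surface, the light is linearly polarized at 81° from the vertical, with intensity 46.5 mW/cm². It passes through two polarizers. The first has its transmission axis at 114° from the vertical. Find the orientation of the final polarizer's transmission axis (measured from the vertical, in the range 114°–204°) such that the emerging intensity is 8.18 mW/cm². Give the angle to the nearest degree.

θ ≈ 174°

By Malus's law, I₁ = I₀ cos²(114° − 81°) = I₀ cos²(33°) = 0.7034 I₀.
Target fraction: 8.18 / 46.5 mW/cm² = 0.1759 of I₀.
Need I₂/I₀ = 0.1759, so cos²(θ − 114°) = 0.1759 / 0.7034 = 0.2501.
θ − 114° = arccos(√0.2501) = 60.0°, giving θ ≈ 114 + 60.0 = 174.0°.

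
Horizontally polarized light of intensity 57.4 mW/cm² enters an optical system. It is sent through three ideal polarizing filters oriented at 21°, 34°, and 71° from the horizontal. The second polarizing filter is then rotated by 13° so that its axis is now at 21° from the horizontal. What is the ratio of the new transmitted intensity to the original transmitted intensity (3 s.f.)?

I_new/I_old ≈ 0.682

Before rotation:
I₁ = I₀ cos²(21° − 0°) = I₀ cos²(21°) = 0.8716 I₀.
I₂ = I₁ cos²(34° − 21°) = 0.8716 I₀ · cos²(13°) = 0.8275 I₀.
I₃ = I₂ cos²(71° − 34°) = 0.8275 I₀ · cos²(37°) = 0.5278 I₀.
After rotation:
I₁ = I₀ cos²(21° − 0°) = I₀ cos²(21°) = 0.8716 I₀.
I₂ = I₁ cos²(21° − 21°) = 0.8716 I₀ · cos²(0°) = 0.8716 I₀.
I₃ = I₂ cos²(71° − 21°) = 0.8716 I₀ · cos²(50°) = 0.3601 I₀.
Ratio = 0.3601 / 0.5278 = 0.6823.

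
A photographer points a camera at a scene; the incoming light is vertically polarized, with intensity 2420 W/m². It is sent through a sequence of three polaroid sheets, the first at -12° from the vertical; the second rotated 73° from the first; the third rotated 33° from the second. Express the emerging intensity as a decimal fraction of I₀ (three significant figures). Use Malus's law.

By Malus's law, I₁ = 2420 W/m² · cos²(12°) = 2315 W/m².
I₂ = I₁ · cos²(73°) = 2315 · 0.08548 = 197.9 W/m².
I₃ = I₂ · cos²(33°) = 197.9 · 0.7034 = 139.2 W/m².
Transmitted fraction = 0.05753.

I/I₀ ≈ 0.0575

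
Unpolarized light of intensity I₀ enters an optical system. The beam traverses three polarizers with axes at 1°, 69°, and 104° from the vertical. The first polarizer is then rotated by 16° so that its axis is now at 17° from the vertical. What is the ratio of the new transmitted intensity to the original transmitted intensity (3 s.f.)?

Before rotation:
Unpolarized light through the first polarizer → I₁ = ½ I₀, now polarized at 1°.
I₂ = I₁ cos²(69° − 1°) = 0.5 I₀ · cos²(68°) = 0.07017 I₀.
I₃ = I₂ cos²(104° − 69°) = 0.07017 I₀ · cos²(35°) = 0.04708 I₀.
After rotation:
Unpolarized light through the first polarizer → I₁ = ½ I₀, now polarized at 17°.
I₂ = I₁ cos²(69° − 17°) = 0.5 I₀ · cos²(52°) = 0.1895 I₀.
I₃ = I₂ cos²(104° − 69°) = 0.1895 I₀ · cos²(35°) = 0.1272 I₀.
Ratio = 0.1272 / 0.04708 = 2.701.

I_new/I_old ≈ 2.70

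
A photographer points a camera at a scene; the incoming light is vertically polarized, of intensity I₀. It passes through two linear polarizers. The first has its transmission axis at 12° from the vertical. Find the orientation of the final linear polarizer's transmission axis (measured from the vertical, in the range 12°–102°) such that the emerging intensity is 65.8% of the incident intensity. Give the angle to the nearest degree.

By Malus's law, I₁ = I₀ cos²(12° − 0°) = I₀ cos²(12°) = 0.9568 I₀.
Need I₂/I₀ = 0.658, so cos²(θ − 12°) = 0.658 / 0.9568 = 0.6877.
θ − 12° = arccos(√0.6877) = 34.0°, giving θ ≈ 12 + 34.0 = 46.0°.

θ ≈ 46°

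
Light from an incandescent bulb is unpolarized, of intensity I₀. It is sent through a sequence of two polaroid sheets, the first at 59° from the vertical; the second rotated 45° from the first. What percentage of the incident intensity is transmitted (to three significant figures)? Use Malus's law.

Unpolarized light through the first polarizer → I₁ = ½ I₀, now polarized at 59°.
I₂ = I₁ cos²(45°) = 0.5 · 0.5 I₀ = 0.25 I₀.
That is 25% of the incident intensity.

≈ 25.0%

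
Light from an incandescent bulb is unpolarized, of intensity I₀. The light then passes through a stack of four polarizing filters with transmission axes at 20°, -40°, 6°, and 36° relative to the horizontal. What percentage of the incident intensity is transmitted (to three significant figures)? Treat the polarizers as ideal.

Unpolarized light through the first polarizer → I₁ = ½ I₀, now polarized at 20°.
I₂ = I₁ cos²(-40° − 20°) = 0.5 I₀ · cos²(60°) = 0.125 I₀.
I₃ = I₂ cos²(6° + 40°) = 0.125 I₀ · cos²(46°) = 0.06032 I₀.
I₄ = I₃ cos²(36° − 6°) = 0.06032 I₀ · cos²(30°) = 0.04524 I₀.
That is 4.524% of the incident intensity.

≈ 4.52%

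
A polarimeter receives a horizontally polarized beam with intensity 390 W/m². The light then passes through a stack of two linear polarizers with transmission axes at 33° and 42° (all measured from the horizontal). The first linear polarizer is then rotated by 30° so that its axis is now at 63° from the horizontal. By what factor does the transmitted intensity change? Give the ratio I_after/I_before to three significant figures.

Before rotation:
I₁ = I₀ cos²(33° − 0°) = I₀ cos²(33°) = 0.7034 I₀.
I₂ = I₁ cos²(42° − 33°) = 0.7034 I₀ · cos²(9°) = 0.6862 I₀.
After rotation:
I₁ = I₀ cos²(63° − 0°) = I₀ cos²(63°) = 0.2061 I₀.
I₂ = I₁ cos²(42° − 63°) = 0.2061 I₀ · cos²(21°) = 0.1796 I₀.
Ratio = 0.1796 / 0.6862 = 0.2618.

I_new/I_old ≈ 0.262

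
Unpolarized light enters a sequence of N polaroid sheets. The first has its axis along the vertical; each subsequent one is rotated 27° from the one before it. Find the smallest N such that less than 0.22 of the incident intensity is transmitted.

N = 5

First polarizer halves the unpolarized light: factor 1/2.
Each further stage multiplies by cos²(27°) = 0.7939.
After N polarizers: T = 0.5·0.7939^(N−1). Require T < 0.22 ⇒ N−1 > ln(0.22/0.5)/ln(0.7939) = 3.56, so N−1 ≥ 4 and N = 5.
Check: N=5 gives T = 0.1986 < 0.22; N=4 gives T = 0.2502.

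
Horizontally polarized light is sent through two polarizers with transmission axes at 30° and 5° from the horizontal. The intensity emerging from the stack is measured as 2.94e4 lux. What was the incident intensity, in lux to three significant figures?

I₀ ≈ 4.77e4 lux

By Malus's law, I₁ = I₀ cos²(30° − 0°) = I₀ cos²(30°) = 0.75 I₀.
I₂ = I₁ cos²(5° − 30°) = 0.75 I₀ · cos²(25°) = 0.616 I₀.
So 2.94e4 lux = 0.616 I₀, giving I₀ = 2.94e4/0.616 = 4.772e+04 lux.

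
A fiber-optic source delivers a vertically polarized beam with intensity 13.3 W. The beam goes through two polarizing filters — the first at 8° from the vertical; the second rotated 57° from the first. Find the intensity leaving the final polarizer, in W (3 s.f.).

By Malus's law, I₁ = 13.3 W · cos²(8°) = 13.04 W.
I₂ = I₁ · cos²(57°) = 13.04 · 0.2966 = 3.869 W.

I ≈ 3.87 W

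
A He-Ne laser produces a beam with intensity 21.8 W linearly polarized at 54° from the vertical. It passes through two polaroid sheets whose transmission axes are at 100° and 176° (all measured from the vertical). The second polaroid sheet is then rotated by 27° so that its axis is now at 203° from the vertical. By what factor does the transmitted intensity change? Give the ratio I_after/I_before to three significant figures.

Before rotation:
By Malus's law, I₁ = I₀ cos²(100° − 54°) = I₀ cos²(46°) = 0.4826 I₀.
I₂ = I₁ cos²(176° − 100°) = 0.4826 I₀ · cos²(76°) = 0.02824 I₀.
After rotation:
I₁ = I₀ cos²(100° − 54°) = I₀ cos²(46°) = 0.4826 I₀.
Angle between axes 1 and 2: 77°. I₂ = 0.4826 I₀ · cos²(77°) = 0.02442 I₀.
Ratio = 0.02442 / 0.02824 = 0.8646.

I_new/I_old ≈ 0.865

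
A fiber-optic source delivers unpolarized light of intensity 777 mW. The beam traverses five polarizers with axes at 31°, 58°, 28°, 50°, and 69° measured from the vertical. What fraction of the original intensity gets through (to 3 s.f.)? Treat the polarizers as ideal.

Unpolarized light through the first polarizer → I₁ = 777 mW/2 = 388.5 mW, polarized at 31°.
I₂ = I₁ · cos²(27°) = 388.5 · 0.7939 = 308.4 mW.
I₃ = I₂ · cos²(30°) = 308.4 · 0.75 = 231.3 mW.
I₄ = I₃ · cos²(22°) = 231.3 · 0.8597 = 198.9 mW.
I₅ = I₄ · cos²(19°) = 198.9 · 0.894 = 177.8 mW.
Transmitted fraction = 0.2288.

I/I₀ ≈ 0.229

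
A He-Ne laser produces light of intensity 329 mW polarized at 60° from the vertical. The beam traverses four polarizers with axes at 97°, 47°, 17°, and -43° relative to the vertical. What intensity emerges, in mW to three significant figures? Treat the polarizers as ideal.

I₁ = 329 mW · cos²(37°) = 209.8 mW.
I₂ = I₁ · cos²(50°) = 209.8 · 0.4132 = 86.7 mW.
I₃ = I₂ · cos²(30°) = 86.7 · 0.75 = 65.03 mW.
I₄ = I₃ · cos²(60°) = 65.03 · 0.25 = 16.26 mW.

I ≈ 16.3 mW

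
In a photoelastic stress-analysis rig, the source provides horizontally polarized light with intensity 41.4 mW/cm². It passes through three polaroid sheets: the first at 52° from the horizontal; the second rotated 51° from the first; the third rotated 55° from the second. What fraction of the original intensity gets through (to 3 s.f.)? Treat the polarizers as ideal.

I₁ = 41.4 mW/cm² · cos²(52°) = 15.69 mW/cm².
I₂ = I₁ · cos²(51°) = 15.69 · 0.396 = 6.215 mW/cm².
I₃ = I₂ · cos²(55°) = 6.215 · 0.329 = 2.045 mW/cm².
Transmitted fraction = 0.04939.

I/I₀ ≈ 0.0494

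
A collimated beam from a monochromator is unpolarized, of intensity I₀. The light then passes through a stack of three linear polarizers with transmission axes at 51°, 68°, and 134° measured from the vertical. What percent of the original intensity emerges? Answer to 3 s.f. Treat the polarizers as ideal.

≈ 7.56%

Unpolarized light through the first polarizer → I₁ = ½ I₀, now polarized at 51°.
I₂ = I₁ cos²(68° − 51°) = 0.5 I₀ · cos²(17°) = 0.4573 I₀.
I₃ = I₂ cos²(134° − 68°) = 0.4573 I₀ · cos²(66°) = 0.07565 I₀.
That is 7.565% of the incident intensity.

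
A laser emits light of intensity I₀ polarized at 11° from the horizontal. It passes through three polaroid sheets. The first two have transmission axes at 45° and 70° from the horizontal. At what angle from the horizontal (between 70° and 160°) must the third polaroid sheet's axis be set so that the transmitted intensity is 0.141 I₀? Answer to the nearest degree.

I₁ = I₀ cos²(45° − 11°) = I₀ cos²(34°) = 0.6873 I₀.
I₂ = I₁ cos²(70° − 45°) = 0.6873 I₀ · cos²(25°) = 0.5645 I₀.
Need I₃/I₀ = 0.141, so cos²(θ − 70°) = 0.141 / 0.5645 = 0.2498.
θ − 70° = arccos(√0.2498) = 60.0°, giving θ ≈ 70 + 60.0 = 130.0°.

θ ≈ 130°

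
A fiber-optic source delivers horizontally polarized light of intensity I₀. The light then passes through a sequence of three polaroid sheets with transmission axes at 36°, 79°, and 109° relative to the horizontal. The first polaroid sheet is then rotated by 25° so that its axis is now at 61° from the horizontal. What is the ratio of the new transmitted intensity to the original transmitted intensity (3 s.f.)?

Before rotation:
I₁ = I₀ cos²(36° − 0°) = I₀ cos²(36°) = 0.6545 I₀.
I₂ = I₁ cos²(79° − 36°) = 0.6545 I₀ · cos²(43°) = 0.3501 I₀.
I₃ = I₂ cos²(109° − 79°) = 0.3501 I₀ · cos²(30°) = 0.2626 I₀.
After rotation:
I₁ = I₀ cos²(61° − 0°) = I₀ cos²(61°) = 0.235 I₀.
I₂ = I₁ cos²(79° − 61°) = 0.235 I₀ · cos²(18°) = 0.2126 I₀.
I₃ = I₂ cos²(109° − 79°) = 0.2126 I₀ · cos²(30°) = 0.1594 I₀.
Ratio = 0.1594 / 0.2626 = 0.6073.

I_new/I_old ≈ 0.607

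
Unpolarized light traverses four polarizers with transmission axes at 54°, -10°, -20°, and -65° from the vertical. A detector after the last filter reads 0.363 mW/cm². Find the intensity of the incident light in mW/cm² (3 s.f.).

I₀ ≈ 7.79 mW/cm²

Unpolarized light through the first polarizer → I₁ = ½ I₀, now polarized at 54°.
I₂ = I₁ cos²(-10° − 54°) = 0.5 I₀ · cos²(64°) = 0.09608 I₀.
I₃ = I₂ cos²(-20° + 10°) = 0.09608 I₀ · cos²(10°) = 0.09319 I₀.
I₄ = I₃ cos²(-65° + 20°) = 0.09319 I₀ · cos²(45°) = 0.04659 I₀.
So 0.363 mW/cm² = 0.04659 I₀, giving I₀ = 0.363/0.04659 = 7.791 mW/cm².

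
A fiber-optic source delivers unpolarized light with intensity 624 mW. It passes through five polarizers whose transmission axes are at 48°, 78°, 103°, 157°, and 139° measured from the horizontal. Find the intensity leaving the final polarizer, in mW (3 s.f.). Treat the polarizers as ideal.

I ≈ 60.1 mW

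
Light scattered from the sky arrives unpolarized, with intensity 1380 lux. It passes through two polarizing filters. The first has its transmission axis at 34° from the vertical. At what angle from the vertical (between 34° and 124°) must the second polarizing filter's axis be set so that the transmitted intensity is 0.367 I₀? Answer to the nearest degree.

Unpolarized light through the first polarizer → I₁ = ½ I₀, now polarized at 34°.
Need I₂/I₀ = 0.367, so cos²(θ − 34°) = 0.367 / 0.5 = 0.734.
θ − 34° = arccos(√0.734) = 31.0°, giving θ ≈ 34 + 31.0 = 65.0°.

θ ≈ 65°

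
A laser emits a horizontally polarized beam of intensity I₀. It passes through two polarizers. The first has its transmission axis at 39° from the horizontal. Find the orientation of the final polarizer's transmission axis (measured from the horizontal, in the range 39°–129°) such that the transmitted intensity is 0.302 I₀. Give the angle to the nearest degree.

I₁ = I₀ cos²(39° − 0°) = I₀ cos²(39°) = 0.604 I₀.
Need I₂/I₀ = 0.302, so cos²(θ − 39°) = 0.302 / 0.604 = 0.5.
θ − 39° = arccos(√0.5) = 45.0°, giving θ ≈ 39 + 45.0 = 84.0°.

θ ≈ 84°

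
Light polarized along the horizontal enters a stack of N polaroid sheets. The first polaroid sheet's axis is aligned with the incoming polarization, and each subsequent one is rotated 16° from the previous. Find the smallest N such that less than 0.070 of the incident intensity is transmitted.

N = 35

First polarizer is aligned with the polarization: full transmission.
Each further stage multiplies by cos²(16°) = 0.924.
After N polarizers: T = 0.924^(N−1). Require T < 0.070 ⇒ N−1 > ln(0.070)/ln(0.924) = 33.65, so N−1 ≥ 34 and N = 35.
Check: N=35 gives T = 0.06811 < 0.070; N=34 gives T = 0.07371.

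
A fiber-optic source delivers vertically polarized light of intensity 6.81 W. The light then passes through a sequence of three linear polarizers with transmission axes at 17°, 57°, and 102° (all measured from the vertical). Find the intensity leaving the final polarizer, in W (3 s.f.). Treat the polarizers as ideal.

I₁ = 6.81 W · cos²(17°) = 6.228 W.
I₂ = I₁ · cos²(40°) = 6.228 · 0.5868 = 3.655 W.
I₃ = I₂ · cos²(45°) = 3.655 · 0.5 = 1.827 W.

I ≈ 1.83 W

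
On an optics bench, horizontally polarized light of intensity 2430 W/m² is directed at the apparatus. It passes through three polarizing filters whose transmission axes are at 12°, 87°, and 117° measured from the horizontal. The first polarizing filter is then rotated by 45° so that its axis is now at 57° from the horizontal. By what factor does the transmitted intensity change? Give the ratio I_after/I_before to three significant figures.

Before rotation:
I₁ = I₀ cos²(12° − 0°) = I₀ cos²(12°) = 0.9568 I₀.
I₂ = I₁ cos²(87° − 12°) = 0.9568 I₀ · cos²(75°) = 0.06409 I₀.
I₃ = I₂ cos²(117° − 87°) = 0.06409 I₀ · cos²(30°) = 0.04807 I₀.
After rotation:
I₁ = I₀ cos²(57° − 0°) = I₀ cos²(57°) = 0.2966 I₀.
I₂ = I₁ cos²(87° − 57°) = 0.2966 I₀ · cos²(30°) = 0.2225 I₀.
I₃ = I₂ cos²(117° − 87°) = 0.2225 I₀ · cos²(30°) = 0.1669 I₀.
Ratio = 0.1669 / 0.04807 = 3.471.

I_new/I_old ≈ 3.47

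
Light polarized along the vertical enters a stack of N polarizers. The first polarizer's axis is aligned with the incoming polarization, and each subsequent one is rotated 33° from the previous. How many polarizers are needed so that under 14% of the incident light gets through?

N = 7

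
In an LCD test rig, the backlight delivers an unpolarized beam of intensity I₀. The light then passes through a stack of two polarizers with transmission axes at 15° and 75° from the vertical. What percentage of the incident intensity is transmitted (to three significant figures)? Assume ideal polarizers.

Unpolarized light through the first polarizer → I₁ = ½ I₀, now polarized at 15°.
I₂ = I₁ cos²(75° − 15°) = 0.5 I₀ · cos²(60°) = 0.125 I₀.
That is 12.5% of the incident intensity.

≈ 12.5%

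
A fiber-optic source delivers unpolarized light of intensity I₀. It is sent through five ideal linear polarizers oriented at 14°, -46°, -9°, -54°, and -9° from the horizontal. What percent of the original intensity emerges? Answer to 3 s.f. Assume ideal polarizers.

≈ 1.99%

Unpolarized light through the first polarizer → I₁ = ½ I₀, now polarized at 14°.
I₂ = I₁ cos²(-46° − 14°) = 0.5 I₀ · cos²(60°) = 0.125 I₀.
I₃ = I₂ cos²(-9° + 46°) = 0.125 I₀ · cos²(37°) = 0.07973 I₀.
I₄ = I₃ cos²(-54° + 9°) = 0.07973 I₀ · cos²(45°) = 0.03986 I₀.
I₅ = I₄ cos²(-9° + 54°) = 0.03986 I₀ · cos²(45°) = 0.01993 I₀.
That is 1.993% of the incident intensity.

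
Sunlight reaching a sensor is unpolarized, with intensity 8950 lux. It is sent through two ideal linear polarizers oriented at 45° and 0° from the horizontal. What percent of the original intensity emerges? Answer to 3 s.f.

≈ 25.0%

Unpolarized light through the first polarizer → I₁ = 8950 lux/2 = 4475 lux, polarized at 45°.
I₂ = I₁ · cos²(45°) = 4475 · 0.5 = 2238 lux.
That is 25% of the incident intensity.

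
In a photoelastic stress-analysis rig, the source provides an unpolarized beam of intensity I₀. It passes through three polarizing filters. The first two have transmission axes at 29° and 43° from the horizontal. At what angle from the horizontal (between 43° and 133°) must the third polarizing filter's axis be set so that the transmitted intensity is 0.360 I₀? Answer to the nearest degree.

Unpolarized light through the first polarizer → I₁ = ½ I₀, now polarized at 29°.
I₂ = I₁ cos²(43° − 29°) = 0.5 I₀ · cos²(14°) = 0.4707 I₀.
Need I₃/I₀ = 0.36, so cos²(θ − 43°) = 0.36 / 0.4707 = 0.7648.
θ − 43° = arccos(√0.7648) = 29.0°, giving θ ≈ 43 + 29.0 = 72.0°.

θ ≈ 72°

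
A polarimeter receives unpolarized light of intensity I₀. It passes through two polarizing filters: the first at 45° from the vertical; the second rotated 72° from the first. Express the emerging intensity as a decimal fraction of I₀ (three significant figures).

≈ 0.0477 I₀

Unpolarized light through the first polarizer → I₁ = ½ I₀, now polarized at 45°.
I₂ = I₁ cos²(72°) = 0.5 · 0.09549 I₀ = 0.04775 I₀.
Transmitted fraction = 0.04775.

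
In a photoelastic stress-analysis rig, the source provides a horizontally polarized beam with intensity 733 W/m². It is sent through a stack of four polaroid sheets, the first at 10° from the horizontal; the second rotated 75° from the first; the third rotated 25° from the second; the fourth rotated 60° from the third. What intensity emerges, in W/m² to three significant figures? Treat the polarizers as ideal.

I ≈ 9.78 W/m²

By Malus's law, I₁ = 733 W/m² · cos²(10°) = 710.9 W/m².
I₂ = I₁ · cos²(75°) = 710.9 · 0.06699 = 47.62 W/m².
I₃ = I₂ · cos²(25°) = 47.62 · 0.8214 = 39.12 W/m².
I₄ = I₃ · cos²(60°) = 39.12 · 0.25 = 9.779 W/m².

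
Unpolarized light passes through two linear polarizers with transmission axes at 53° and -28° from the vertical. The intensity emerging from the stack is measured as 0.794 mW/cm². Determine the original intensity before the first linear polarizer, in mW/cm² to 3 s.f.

Unpolarized light through the first polarizer → I₁ = ½ I₀, now polarized at 53°.
I₂ = I₁ cos²(-28° − 53°) = 0.5 I₀ · cos²(81°) = 0.01224 I₀.
So 0.794 mW/cm² = 0.01224 I₀, giving I₀ = 0.794/0.01224 = 64.89 mW/cm².

I₀ ≈ 64.9 mW/cm²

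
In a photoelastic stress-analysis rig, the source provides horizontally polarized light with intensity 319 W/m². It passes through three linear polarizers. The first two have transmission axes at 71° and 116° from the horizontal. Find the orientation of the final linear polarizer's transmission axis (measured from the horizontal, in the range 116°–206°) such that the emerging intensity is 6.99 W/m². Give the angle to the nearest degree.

θ ≈ 166°

I₁ = I₀ cos²(71° − 0°) = I₀ cos²(71°) = 0.106 I₀.
I₂ = I₁ cos²(116° − 71°) = 0.106 I₀ · cos²(45°) = 0.053 I₀.
Target fraction: 6.99 / 319 W/m² = 0.02191 of I₀.
Need I₃/I₀ = 0.02191, so cos²(θ − 116°) = 0.02191 / 0.053 = 0.4135.
θ − 116° = arccos(√0.4135) = 50.0°, giving θ ≈ 116 + 50.0 = 166.0°.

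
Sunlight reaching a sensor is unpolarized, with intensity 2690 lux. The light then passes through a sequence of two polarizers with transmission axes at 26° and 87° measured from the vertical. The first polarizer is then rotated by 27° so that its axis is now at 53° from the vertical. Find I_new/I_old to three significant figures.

I_new/I_old ≈ 2.92

Before rotation:
Unpolarized light through the first polarizer → I₁ = ½ I₀, now polarized at 26°.
I₂ = I₁ cos²(87° − 26°) = 0.5 I₀ · cos²(61°) = 0.1175 I₀.
After rotation:
Unpolarized light through the first polarizer → I₁ = ½ I₀, now polarized at 53°.
I₂ = I₁ cos²(87° − 53°) = 0.5 I₀ · cos²(34°) = 0.3437 I₀.
Ratio = 0.3437 / 0.1175 = 2.924.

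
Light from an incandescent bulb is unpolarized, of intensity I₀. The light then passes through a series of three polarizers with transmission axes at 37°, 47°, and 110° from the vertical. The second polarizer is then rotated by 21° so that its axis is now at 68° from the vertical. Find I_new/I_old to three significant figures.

I_new/I_old ≈ 2.03

Before rotation:
Unpolarized light through the first polarizer → I₁ = ½ I₀, now polarized at 37°.
I₂ = I₁ cos²(47° − 37°) = 0.5 I₀ · cos²(10°) = 0.4849 I₀.
I₃ = I₂ cos²(110° − 47°) = 0.4849 I₀ · cos²(63°) = 0.09995 I₀.
After rotation:
Unpolarized light through the first polarizer → I₁ = ½ I₀, now polarized at 37°.
I₂ = I₁ cos²(68° − 37°) = 0.5 I₀ · cos²(31°) = 0.3674 I₀.
I₃ = I₂ cos²(110° − 68°) = 0.3674 I₀ · cos²(42°) = 0.2029 I₀.
Ratio = 0.2029 / 0.09995 = 2.03.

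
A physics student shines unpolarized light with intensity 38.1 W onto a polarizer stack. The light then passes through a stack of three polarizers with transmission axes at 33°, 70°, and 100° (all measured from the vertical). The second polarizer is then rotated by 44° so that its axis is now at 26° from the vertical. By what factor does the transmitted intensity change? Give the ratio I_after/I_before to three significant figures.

Before rotation:
Unpolarized light through the first polarizer → I₁ = ½ I₀, now polarized at 33°.
I₂ = I₁ cos²(70° − 33°) = 0.5 I₀ · cos²(37°) = 0.3189 I₀.
I₃ = I₂ cos²(100° − 70°) = 0.3189 I₀ · cos²(30°) = 0.2392 I₀.
After rotation:
Unpolarized light through the first polarizer → I₁ = ½ I₀, now polarized at 33°.
I₂ = I₁ cos²(26° − 33°) = 0.5 I₀ · cos²(7°) = 0.4926 I₀.
I₃ = I₂ cos²(100° − 26°) = 0.4926 I₀ · cos²(74°) = 0.03742 I₀.
Ratio = 0.03742 / 0.2392 = 0.1565.

I_new/I_old ≈ 0.156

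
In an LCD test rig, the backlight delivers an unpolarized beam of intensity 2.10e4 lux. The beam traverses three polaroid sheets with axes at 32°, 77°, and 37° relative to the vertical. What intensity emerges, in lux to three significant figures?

I ≈ 3080 lux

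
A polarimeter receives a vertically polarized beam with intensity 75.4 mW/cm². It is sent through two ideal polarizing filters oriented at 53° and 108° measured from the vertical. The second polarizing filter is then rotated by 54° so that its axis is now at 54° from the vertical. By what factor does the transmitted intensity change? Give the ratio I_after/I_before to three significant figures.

Before rotation:
By Malus's law, I₁ = I₀ cos²(53° − 0°) = I₀ cos²(53°) = 0.3622 I₀.
I₂ = I₁ cos²(108° − 53°) = 0.3622 I₀ · cos²(55°) = 0.1192 I₀.
After rotation:
I₁ = I₀ cos²(53° − 0°) = I₀ cos²(53°) = 0.3622 I₀.
I₂ = I₁ cos²(54° − 53°) = 0.3622 I₀ · cos²(1°) = 0.3621 I₀.
Ratio = 0.3621 / 0.1192 = 3.039.

I_new/I_old ≈ 3.04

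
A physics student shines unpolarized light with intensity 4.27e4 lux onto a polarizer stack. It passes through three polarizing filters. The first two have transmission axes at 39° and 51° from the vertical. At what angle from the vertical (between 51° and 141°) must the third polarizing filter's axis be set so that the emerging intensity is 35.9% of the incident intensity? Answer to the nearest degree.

θ ≈ 81°

Unpolarized light through the first polarizer → I₁ = ½ I₀, now polarized at 39°.
I₂ = I₁ cos²(51° − 39°) = 0.5 I₀ · cos²(12°) = 0.4784 I₀.
Need I₃/I₀ = 0.359, so cos²(θ − 51°) = 0.359 / 0.4784 = 0.7504.
θ − 51° = arccos(√0.7504) = 30.0°, giving θ ≈ 51 + 30.0 = 81.0°.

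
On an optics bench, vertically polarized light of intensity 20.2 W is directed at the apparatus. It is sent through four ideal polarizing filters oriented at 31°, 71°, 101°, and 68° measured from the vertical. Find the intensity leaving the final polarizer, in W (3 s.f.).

I ≈ 4.59 W

I₁ = 20.2 W · cos²(31°) = 14.84 W.
I₂ = I₁ · cos²(40°) = 14.84 · 0.5868 = 8.709 W.
I₃ = I₂ · cos²(30°) = 8.709 · 0.75 = 6.532 W.
I₄ = I₃ · cos²(33°) = 6.532 · 0.7034 = 4.594 W.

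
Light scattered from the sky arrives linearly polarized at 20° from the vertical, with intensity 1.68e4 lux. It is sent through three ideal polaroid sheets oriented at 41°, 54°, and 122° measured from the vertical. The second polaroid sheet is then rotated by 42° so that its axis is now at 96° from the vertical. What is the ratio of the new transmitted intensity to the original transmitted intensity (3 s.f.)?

I_new/I_old ≈ 1.99

Before rotation:
I₁ = I₀ cos²(41° − 20°) = I₀ cos²(21°) = 0.8716 I₀.
I₂ = I₁ cos²(54° − 41°) = 0.8716 I₀ · cos²(13°) = 0.8275 I₀.
I₃ = I₂ cos²(122° − 54°) = 0.8275 I₀ · cos²(68°) = 0.1161 I₀.
After rotation:
I₁ = I₀ cos²(41° − 20°) = I₀ cos²(21°) = 0.8716 I₀.
I₂ = I₁ cos²(96° − 41°) = 0.8716 I₀ · cos²(55°) = 0.2867 I₀.
I₃ = I₂ cos²(122° − 96°) = 0.2867 I₀ · cos²(26°) = 0.2316 I₀.
Ratio = 0.2316 / 0.1161 = 1.995.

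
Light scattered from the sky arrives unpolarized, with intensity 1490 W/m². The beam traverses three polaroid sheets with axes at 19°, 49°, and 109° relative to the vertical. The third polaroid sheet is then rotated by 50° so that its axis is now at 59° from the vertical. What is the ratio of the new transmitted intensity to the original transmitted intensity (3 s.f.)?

I_new/I_old ≈ 3.88

Before rotation:
Unpolarized light through the first polarizer → I₁ = ½ I₀, now polarized at 19°.
I₂ = I₁ cos²(49° − 19°) = 0.5 I₀ · cos²(30°) = 0.375 I₀.
I₃ = I₂ cos²(109° − 49°) = 0.375 I₀ · cos²(60°) = 0.09375 I₀.
After rotation:
Unpolarized light through the first polarizer → I₁ = ½ I₀, now polarized at 19°.
I₂ = I₁ cos²(49° − 19°) = 0.5 I₀ · cos²(30°) = 0.375 I₀.
I₃ = I₂ cos²(59° − 49°) = 0.375 I₀ · cos²(10°) = 0.3637 I₀.
Ratio = 0.3637 / 0.09375 = 3.879.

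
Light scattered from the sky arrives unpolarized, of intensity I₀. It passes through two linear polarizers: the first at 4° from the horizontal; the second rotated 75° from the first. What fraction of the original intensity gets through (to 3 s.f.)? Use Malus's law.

≈ 0.0335 I₀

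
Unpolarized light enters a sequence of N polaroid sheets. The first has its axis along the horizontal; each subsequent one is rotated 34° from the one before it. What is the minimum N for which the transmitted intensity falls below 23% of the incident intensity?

N = 4

First polarizer halves the unpolarized light: factor 1/2.
Each further stage multiplies by cos²(34°) = 0.6873.
After N polarizers: T = 0.5·0.6873^(N−1). Require T < 0.23 ⇒ N−1 > ln(0.23/0.5)/ln(0.6873) = 2.07, so N−1 ≥ 3 and N = 4.
Check: N=4 gives T = 0.1623 < 0.23; N=3 gives T = 0.2362.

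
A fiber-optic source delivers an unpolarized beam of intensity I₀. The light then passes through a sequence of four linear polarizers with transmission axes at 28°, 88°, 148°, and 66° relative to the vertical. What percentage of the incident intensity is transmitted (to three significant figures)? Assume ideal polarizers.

Unpolarized light through the first polarizer → I₁ = ½ I₀, now polarized at 28°.
I₂ = I₁ cos²(88° − 28°) = 0.5 I₀ · cos²(60°) = 0.125 I₀.
I₃ = I₂ cos²(148° − 88°) = 0.125 I₀ · cos²(60°) = 0.03125 I₀.
I₄ = I₃ cos²(66° − 148°) = 0.03125 I₀ · cos²(82°) = 0.0006053 I₀.
That is 0.06053% of the incident intensity.

≈ 0.0605%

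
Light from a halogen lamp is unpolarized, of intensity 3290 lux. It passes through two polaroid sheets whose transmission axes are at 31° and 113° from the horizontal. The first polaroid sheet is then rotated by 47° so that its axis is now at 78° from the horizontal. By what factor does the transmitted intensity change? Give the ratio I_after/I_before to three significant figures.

I_new/I_old ≈ 34.6

Before rotation:
Unpolarized light through the first polarizer → I₁ = ½ I₀, now polarized at 31°.
I₂ = I₁ cos²(113° − 31°) = 0.5 I₀ · cos²(82°) = 0.009685 I₀.
After rotation:
Unpolarized light through the first polarizer → I₁ = ½ I₀, now polarized at 78°.
I₂ = I₁ cos²(113° − 78°) = 0.5 I₀ · cos²(35°) = 0.3355 I₀.
Ratio = 0.3355 / 0.009685 = 34.64.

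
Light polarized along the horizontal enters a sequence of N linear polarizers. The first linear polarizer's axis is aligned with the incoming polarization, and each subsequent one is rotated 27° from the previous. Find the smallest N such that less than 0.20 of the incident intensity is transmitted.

First polarizer is aligned with the polarization: full transmission.
Each further stage multiplies by cos²(27°) = 0.7939.
After N polarizers: T = 0.7939^(N−1). Require T < 0.20 ⇒ N−1 > ln(0.20)/ln(0.7939) = 6.97, so N−1 ≥ 7 and N = 8.
Check: N=8 gives T = 0.1988 < 0.20; N=7 gives T = 0.2504.

N = 8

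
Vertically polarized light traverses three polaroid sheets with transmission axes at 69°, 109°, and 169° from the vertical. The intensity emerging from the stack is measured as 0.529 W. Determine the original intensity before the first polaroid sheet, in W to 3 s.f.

By Malus's law, I₁ = I₀ cos²(69° − 0°) = I₀ cos²(69°) = 0.1284 I₀.
I₂ = I₁ cos²(109° − 69°) = 0.1284 I₀ · cos²(40°) = 0.07536 I₀.
I₃ = I₂ cos²(169° − 109°) = 0.07536 I₀ · cos²(60°) = 0.01884 I₀.
So 0.529 W = 0.01884 I₀, giving I₀ = 0.529/0.01884 = 28.08 W.

I₀ ≈ 28.1 W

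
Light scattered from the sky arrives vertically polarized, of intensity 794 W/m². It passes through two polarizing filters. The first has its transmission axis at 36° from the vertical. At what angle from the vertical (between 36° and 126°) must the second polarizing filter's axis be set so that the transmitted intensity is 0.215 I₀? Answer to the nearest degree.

By Malus's law, I₁ = I₀ cos²(36° − 0°) = I₀ cos²(36°) = 0.6545 I₀.
Need I₂/I₀ = 0.215, so cos²(θ − 36°) = 0.215 / 0.6545 = 0.3285.
θ − 36° = arccos(√0.3285) = 55.0°, giving θ ≈ 36 + 55.0 = 91.0°.

θ ≈ 91°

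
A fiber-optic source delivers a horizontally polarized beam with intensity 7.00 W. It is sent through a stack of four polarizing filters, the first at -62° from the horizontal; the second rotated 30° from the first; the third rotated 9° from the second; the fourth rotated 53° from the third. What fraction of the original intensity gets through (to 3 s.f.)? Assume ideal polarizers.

I/I₀ ≈ 0.0584

By Malus's law, I₁ = 7.00 W · cos²(62°) = 1.543 W.
I₂ = I₁ · cos²(30°) = 1.543 · 0.75 = 1.157 W.
I₃ = I₂ · cos²(9°) = 1.157 · 0.9755 = 1.129 W.
I₄ = I₃ · cos²(53°) = 1.129 · 0.3622 = 0.4088 W.
Transmitted fraction = 0.0584.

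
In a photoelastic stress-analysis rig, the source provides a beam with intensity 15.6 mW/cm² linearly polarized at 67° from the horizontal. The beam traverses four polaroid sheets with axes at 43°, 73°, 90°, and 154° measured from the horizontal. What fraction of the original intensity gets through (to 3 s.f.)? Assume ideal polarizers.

I₁ = 15.6 mW/cm² · cos²(24°) = 13.02 mW/cm².
I₂ = I₁ · cos²(30°) = 13.02 · 0.75 = 9.764 mW/cm².
I₃ = I₂ · cos²(17°) = 9.764 · 0.9145 = 8.93 mW/cm².
I₄ = I₃ · cos²(64°) = 8.93 · 0.1922 = 1.716 mW/cm².
Transmitted fraction = 0.11.

I/I₀ ≈ 0.110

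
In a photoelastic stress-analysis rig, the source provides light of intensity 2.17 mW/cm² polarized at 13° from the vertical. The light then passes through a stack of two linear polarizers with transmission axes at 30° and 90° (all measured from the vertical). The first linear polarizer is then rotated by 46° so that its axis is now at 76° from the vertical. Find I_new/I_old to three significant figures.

I_new/I_old ≈ 0.849

Before rotation:
I₁ = I₀ cos²(30° − 13°) = I₀ cos²(17°) = 0.9145 I₀.
I₂ = I₁ cos²(90° − 30°) = 0.9145 I₀ · cos²(60°) = 0.2286 I₀.
After rotation:
I₁ = I₀ cos²(76° − 13°) = I₀ cos²(63°) = 0.2061 I₀.
I₂ = I₁ cos²(90° − 76°) = 0.2061 I₀ · cos²(14°) = 0.194 I₀.
Ratio = 0.194 / 0.2286 = 0.8487.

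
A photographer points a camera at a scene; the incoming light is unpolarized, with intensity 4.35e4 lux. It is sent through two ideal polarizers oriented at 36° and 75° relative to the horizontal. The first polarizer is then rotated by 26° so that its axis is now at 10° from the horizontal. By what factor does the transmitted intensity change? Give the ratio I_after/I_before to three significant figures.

I_new/I_old ≈ 0.296

Before rotation:
Unpolarized light through the first polarizer → I₁ = ½ I₀, now polarized at 36°.
I₂ = I₁ cos²(75° − 36°) = 0.5 I₀ · cos²(39°) = 0.302 I₀.
After rotation:
Unpolarized light through the first polarizer → I₁ = ½ I₀, now polarized at 10°.
I₂ = I₁ cos²(75° − 10°) = 0.5 I₀ · cos²(65°) = 0.0893 I₀.
Ratio = 0.0893 / 0.302 = 0.2957.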